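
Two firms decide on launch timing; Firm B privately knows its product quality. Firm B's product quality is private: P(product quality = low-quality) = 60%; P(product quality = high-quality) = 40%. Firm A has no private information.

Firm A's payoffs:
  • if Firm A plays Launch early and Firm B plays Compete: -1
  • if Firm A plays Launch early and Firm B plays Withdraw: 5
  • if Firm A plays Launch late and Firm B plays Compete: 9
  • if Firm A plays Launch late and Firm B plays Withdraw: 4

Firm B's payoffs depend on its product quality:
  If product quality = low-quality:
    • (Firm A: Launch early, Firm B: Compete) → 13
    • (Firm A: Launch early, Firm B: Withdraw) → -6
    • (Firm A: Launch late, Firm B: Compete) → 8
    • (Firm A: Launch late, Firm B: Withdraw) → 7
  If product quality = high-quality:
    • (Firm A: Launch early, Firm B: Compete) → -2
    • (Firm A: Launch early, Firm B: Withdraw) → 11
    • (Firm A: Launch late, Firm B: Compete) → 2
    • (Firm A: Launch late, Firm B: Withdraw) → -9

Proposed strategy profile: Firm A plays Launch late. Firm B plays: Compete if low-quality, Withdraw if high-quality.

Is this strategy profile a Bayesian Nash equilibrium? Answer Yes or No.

Firm A plays Launch late: E[Launch late] = 0.6·(9) + 0.4·(4) = 7; E[Launch early] = 1.4. Best-responding. ✓
Firm B (product quality low-quality), facing Launch late: Compete gives 8, Withdraw gives 7. Proposed Compete is best. ✓
Firm B (product quality high-quality), facing Launch late: Compete gives 2, Withdraw gives -9. Proposed Withdraw is not best — profitable deviation exists. ✗

No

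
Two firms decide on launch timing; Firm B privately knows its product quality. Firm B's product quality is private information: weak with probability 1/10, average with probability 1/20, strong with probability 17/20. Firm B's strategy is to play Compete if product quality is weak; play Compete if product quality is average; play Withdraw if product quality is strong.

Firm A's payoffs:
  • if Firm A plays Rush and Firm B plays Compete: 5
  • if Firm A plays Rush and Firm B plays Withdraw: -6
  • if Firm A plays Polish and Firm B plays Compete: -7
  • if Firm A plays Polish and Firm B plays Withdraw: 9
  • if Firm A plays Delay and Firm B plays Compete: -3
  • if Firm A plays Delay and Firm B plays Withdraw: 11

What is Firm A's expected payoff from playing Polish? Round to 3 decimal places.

6.600

Take the expectation over Firm B's product quality, weighting each type's action by its prior probability.
E[Polish] = 1/10·(-7) + 1/20·(-7) + 17/20·9 = (-7/10) + (-7/20) + 153/20 = 33/5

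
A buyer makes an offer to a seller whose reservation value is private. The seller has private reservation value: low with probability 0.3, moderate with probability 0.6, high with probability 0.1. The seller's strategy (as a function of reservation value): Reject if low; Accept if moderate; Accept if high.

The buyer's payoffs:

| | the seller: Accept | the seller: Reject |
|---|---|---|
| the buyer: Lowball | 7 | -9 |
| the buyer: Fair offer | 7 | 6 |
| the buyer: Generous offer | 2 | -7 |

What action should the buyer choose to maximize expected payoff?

Fair offer

Compute the buyer's expected payoff for each action, taking the expectation over the seller's type.
E[Lowball] = 0.3·(-9) + 0.6·(7) + 0.1·(7) = 2.2
E[Fair offer] = 0.3·(6) + 0.6·(7) + 0.1·(7) = 6.7
E[Generous offer] = 0.3·(-7) + 0.6·(2) + 0.1·(2) = -0.7
Best response: Fair offer (6.7 is the largest).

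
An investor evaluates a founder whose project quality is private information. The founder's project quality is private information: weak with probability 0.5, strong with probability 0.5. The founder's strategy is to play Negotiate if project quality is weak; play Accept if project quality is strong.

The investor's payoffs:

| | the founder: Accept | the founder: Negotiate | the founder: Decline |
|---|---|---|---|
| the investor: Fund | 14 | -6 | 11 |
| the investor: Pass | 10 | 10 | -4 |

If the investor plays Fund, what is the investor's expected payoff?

E[Fund] = 0.5·(-6) + 0.5·14 = (-3) + 7 = 4

4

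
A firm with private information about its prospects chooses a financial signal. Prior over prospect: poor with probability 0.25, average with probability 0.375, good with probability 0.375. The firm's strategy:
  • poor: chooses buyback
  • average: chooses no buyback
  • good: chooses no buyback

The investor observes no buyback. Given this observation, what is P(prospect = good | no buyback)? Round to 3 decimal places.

P(no buyback) = 0.25·0 + 0.375·1 + 0.375·1 = 0.75
P(good | no buyback) = (0.375·1) / 0.75 = 0.375 / 0.75 = 0.5

0.500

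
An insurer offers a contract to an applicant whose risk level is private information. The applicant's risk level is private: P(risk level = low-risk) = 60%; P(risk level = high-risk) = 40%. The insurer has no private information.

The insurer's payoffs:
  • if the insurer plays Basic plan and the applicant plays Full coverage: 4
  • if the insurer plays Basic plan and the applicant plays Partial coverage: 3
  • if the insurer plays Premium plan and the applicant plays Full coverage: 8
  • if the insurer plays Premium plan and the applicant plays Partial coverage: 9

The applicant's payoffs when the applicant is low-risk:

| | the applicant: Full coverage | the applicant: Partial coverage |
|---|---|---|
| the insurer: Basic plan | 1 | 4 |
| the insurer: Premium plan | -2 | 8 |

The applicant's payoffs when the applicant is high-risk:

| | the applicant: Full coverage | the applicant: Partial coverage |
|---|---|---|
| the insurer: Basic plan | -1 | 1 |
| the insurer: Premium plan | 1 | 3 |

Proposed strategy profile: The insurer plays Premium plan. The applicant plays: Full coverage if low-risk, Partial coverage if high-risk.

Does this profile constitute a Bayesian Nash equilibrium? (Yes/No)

No

A profile is a BNE iff every type of every player is best-responding given beliefs about the other side.
The insurer plays Premium plan: E[Premium plan] = 0.6·(8) + 0.4·(9) = 8.4; E[Basic plan] = 3.6. Best-responding. ✓
The applicant (risk level low-risk), facing Premium plan: Full coverage gives -2, Partial coverage gives 8. Proposed Full coverage is not best — profitable deviation exists. ✗
The applicant (risk level high-risk), facing Premium plan: Full coverage gives 1, Partial coverage gives 3. Proposed Partial coverage is best. ✓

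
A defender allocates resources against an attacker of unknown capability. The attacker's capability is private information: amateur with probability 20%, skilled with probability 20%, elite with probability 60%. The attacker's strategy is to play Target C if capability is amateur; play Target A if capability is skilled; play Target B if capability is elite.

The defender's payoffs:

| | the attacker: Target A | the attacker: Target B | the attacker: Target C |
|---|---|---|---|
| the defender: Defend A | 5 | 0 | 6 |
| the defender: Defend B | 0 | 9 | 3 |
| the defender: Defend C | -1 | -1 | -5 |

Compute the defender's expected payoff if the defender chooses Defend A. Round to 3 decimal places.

2.200

E[Defend A] = 0.2·6 + 0.2·5 + 0.6·0 = 1.2 + 1 + 0 = 2.2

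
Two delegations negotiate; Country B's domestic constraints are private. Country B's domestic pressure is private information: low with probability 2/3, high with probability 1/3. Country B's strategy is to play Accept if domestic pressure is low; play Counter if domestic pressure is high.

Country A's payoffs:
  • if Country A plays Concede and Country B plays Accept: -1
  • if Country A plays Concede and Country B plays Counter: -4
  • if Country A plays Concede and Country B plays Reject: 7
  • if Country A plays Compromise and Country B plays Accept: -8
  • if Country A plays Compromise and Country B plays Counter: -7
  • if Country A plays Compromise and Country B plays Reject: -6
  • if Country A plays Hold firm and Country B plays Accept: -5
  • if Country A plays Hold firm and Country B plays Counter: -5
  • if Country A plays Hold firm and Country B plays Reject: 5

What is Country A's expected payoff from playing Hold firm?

-5

E[Hold firm] = 2/3·(-5) + 1/3·(-5) = (-10/3) + (-5/3) = -5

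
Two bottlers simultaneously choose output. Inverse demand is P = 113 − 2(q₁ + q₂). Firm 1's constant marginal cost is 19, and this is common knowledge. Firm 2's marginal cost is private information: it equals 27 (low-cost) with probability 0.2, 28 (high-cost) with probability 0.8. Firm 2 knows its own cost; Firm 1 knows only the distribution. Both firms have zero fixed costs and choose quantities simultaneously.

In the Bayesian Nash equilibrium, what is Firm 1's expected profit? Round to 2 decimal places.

Type-c best response for Firm 2: q₂(c) = (113 − c)/4 − q₁/2.
Firm 1 maximizes expected profit; its first-order condition is 113 − 4q₁ − 2E[q₂] − 19 = 0.
Substituting E[q₂] and solving: E[c₂] = 27.8, so q₁ = (113 − 2·19 + 27.8)/6 = 17.1333.
E[P] = 113 − 2·(q₁ + E[q₂]) = 53.2667; Firm 1's expected profit = (E[P] − 19)·q₁ = (53.2667 − 19)·17.1333 = 587.102.

587.10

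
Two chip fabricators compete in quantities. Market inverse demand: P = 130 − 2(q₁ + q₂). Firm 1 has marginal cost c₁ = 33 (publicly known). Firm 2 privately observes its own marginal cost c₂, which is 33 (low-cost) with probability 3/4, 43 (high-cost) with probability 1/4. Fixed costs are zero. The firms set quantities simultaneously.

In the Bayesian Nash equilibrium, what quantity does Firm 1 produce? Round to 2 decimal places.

16.58

Each type of Firm 2 best-responds to q₁; Firm 1 best-responds to the expected q₂ over Firm 2's types.
Firm 2 with cost c maximizes (130 − 2(q₁+q₂) − c)·q₂, giving q₂(c) = (130 − c − 2q₁)/4.
E[c₂] = 3/4·33 + 1/4·43 = 35.5
Firm 1's FOC against E[q₂] yields q₁ = (130 − 2·33 + E[c₂])/6 = (130 − 66 + 35.5)/6 = 16.5833.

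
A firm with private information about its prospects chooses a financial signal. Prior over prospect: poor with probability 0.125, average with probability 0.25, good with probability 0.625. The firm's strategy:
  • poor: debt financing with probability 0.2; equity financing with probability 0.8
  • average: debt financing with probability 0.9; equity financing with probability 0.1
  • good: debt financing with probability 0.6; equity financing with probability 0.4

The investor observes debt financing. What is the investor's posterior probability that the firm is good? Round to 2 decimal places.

P(debt financing) = 0.125·0.2 + 0.25·0.9 + 0.625·0.6 = 0.625
P(good | debt financing) = (0.625·0.6) / 0.625 = 0.375 / 0.625 = 0.6

0.60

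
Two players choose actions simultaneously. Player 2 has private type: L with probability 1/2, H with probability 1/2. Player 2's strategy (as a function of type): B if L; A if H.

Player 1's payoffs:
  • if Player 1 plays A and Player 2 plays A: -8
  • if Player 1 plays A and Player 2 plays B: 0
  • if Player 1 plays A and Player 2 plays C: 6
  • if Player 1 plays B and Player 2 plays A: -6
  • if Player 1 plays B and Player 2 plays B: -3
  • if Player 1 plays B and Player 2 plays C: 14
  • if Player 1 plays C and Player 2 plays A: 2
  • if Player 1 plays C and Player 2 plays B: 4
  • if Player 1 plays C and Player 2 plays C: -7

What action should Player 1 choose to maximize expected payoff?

E[A] = 1/2·(0) + 1/2·(-8) = -4
E[B] = 1/2·(-3) + 1/2·(-6) = -9/2
E[C] = 1/2·(4) + 1/2·(2) = 3
Best response: C (3 is the largest).

C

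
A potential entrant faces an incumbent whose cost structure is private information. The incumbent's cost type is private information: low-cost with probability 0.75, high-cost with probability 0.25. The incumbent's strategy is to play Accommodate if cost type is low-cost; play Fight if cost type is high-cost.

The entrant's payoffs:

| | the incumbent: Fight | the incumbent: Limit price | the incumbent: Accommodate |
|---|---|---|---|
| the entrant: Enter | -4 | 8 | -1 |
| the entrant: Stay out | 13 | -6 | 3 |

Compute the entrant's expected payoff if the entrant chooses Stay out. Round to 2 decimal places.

5.50

Take the expectation over the incumbent's cost type, weighting each type's action by its prior probability.
E[Stay out] = 0.75·3 + 0.25·13 = 2.25 + 3.25 = 5.5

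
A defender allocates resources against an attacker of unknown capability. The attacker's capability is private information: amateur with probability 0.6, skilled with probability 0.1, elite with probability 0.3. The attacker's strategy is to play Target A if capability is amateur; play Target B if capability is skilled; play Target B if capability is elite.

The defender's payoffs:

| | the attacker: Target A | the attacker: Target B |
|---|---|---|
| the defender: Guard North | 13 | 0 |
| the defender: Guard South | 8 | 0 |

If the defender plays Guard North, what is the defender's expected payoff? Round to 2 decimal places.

Take the expectation over the attacker's capability, weighting each type's action by its prior probability.
E[Guard North] = 0.6·13 + 0.1·0 + 0.3·0 = 7.8 + 0 + 0 = 7.8

7.80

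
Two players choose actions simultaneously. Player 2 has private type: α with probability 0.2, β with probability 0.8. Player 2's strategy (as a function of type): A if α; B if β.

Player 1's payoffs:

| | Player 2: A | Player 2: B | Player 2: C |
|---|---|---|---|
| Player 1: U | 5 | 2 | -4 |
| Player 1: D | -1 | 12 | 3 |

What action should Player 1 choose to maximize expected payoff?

E[U] = 0.2·(5) + 0.8·(2) = 2.6
E[D] = 0.2·(-1) + 0.8·(12) = 9.4
Best response: D (9.4 is the largest).

D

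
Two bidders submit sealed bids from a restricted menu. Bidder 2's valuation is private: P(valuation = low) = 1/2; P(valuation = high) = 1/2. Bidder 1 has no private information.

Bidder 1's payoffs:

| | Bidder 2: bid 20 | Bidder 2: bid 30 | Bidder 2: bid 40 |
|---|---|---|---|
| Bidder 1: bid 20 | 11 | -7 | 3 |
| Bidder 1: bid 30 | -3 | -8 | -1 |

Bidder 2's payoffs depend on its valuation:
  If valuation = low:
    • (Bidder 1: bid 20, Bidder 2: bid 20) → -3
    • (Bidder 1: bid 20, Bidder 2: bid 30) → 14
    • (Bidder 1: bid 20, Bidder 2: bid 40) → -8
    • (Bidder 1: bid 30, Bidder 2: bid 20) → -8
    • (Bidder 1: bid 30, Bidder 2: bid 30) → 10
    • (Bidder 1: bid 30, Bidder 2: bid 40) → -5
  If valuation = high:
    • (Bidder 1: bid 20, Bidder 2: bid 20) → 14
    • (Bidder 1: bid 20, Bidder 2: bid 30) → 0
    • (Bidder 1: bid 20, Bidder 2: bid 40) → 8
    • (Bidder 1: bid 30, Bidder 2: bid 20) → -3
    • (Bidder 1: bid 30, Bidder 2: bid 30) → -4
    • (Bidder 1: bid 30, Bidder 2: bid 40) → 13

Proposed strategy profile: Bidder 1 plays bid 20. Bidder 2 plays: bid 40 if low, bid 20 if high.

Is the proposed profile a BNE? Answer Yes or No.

Bidder 1 plays bid 20: E[bid 20] = 1/2·(3) + 1/2·(11) = 7; E[bid 30] = -2. Best-responding. ✓
Bidder 2 (valuation low), facing bid 20: bid 20 gives -3, bid 30 gives 14, bid 40 gives -8. Proposed bid 40 is not best — profitable deviation exists. ✗
Bidder 2 (valuation high), facing bid 20: bid 20 gives 14, bid 30 gives 0, bid 40 gives 8. Proposed bid 20 is best. ✓

No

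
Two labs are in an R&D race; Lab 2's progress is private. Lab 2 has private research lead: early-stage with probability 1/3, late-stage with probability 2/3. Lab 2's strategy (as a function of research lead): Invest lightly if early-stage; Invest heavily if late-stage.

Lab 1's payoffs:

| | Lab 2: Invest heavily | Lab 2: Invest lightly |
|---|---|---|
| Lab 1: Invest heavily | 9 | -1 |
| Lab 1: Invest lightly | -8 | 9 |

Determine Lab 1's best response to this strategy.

Compute Lab 1's expected payoff for each action, taking the expectation over Lab 2's type.
E[Invest heavily] = 1/3·(-1) + 2/3·(9) = 17/3
E[Invest lightly] = 1/3·(9) + 2/3·(-8) = -7/3
Best response: Invest heavily (17/3 is the largest).

Invest heavily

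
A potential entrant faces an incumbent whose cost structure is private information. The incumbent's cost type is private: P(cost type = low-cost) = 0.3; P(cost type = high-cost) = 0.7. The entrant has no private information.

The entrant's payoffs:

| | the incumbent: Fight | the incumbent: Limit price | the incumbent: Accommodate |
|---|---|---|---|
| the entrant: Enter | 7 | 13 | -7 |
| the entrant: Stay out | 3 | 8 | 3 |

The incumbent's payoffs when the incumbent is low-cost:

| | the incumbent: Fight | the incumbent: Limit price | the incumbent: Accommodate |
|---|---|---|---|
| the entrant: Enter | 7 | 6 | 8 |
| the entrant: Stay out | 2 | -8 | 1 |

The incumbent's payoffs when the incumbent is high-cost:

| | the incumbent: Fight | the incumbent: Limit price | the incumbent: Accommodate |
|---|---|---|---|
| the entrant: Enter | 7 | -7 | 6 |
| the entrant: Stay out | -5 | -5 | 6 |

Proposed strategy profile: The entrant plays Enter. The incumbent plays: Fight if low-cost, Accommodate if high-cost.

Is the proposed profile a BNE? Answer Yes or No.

No

The entrant plays Enter: E[Enter] = 0.3·(7) + 0.7·(-7) = -2.8; E[Stay out] = 3. Not best-responding. ✗
The incumbent (cost type low-cost), facing Enter: Fight gives 7, Limit price gives 6, Accommodate gives 8. Proposed Fight is not best — profitable deviation exists. ✗
The incumbent (cost type high-cost), facing Enter: Fight gives 7, Limit price gives -7, Accommodate gives 6. Proposed Accommodate is not best — profitable deviation exists. ✗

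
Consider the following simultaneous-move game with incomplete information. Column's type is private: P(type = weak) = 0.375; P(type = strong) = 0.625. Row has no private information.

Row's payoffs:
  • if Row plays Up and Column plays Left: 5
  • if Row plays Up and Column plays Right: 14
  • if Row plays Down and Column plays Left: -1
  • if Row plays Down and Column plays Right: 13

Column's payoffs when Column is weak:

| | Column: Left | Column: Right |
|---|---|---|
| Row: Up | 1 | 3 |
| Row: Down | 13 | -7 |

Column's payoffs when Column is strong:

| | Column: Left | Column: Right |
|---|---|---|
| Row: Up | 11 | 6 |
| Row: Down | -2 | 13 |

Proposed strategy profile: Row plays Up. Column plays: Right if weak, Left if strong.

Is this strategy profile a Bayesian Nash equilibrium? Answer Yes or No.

A profile is a BNE iff every type of every player is best-responding given beliefs about the other side.
Row plays Up: E[Up] = 0.375·(14) + 0.625·(5) = 8.375; E[Down] = 4.25. Best-responding. ✓
Column (type weak), facing Up: Left gives 1, Right gives 3. Proposed Right is best. ✓
Column (type strong), facing Up: Left gives 11, Right gives 6. Proposed Left is best. ✓

Yes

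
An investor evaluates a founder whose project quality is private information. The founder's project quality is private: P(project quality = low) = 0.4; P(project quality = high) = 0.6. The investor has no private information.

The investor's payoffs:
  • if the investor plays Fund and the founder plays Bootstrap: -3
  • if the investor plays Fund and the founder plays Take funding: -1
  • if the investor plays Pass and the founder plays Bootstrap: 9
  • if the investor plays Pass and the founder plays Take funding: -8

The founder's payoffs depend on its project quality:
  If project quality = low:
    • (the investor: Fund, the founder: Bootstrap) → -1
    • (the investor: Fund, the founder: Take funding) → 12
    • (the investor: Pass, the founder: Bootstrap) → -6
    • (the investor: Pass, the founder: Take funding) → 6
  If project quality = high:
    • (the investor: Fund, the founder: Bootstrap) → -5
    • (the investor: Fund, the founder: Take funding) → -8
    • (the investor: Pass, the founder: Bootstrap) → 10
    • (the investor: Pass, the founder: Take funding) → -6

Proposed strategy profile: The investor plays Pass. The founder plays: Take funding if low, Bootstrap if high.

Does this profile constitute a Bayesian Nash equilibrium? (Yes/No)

The investor plays Pass: E[Pass] = 0.4·(-8) + 0.6·(9) = 2.2; E[Fund] = -2.2. Best-responding. ✓
The founder (project quality low), facing Pass: Bootstrap gives -6, Take funding gives 6. Proposed Take funding is best. ✓
The founder (project quality high), facing Pass: Bootstrap gives 10, Take funding gives -6. Proposed Bootstrap is best. ✓

Yes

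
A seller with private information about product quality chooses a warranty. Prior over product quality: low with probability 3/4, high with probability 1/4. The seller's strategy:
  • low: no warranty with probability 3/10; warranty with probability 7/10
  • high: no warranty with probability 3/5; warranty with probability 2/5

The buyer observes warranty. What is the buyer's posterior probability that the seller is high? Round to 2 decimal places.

0.16

Apply Bayes' rule using the sender's strategy as the likelihood.
P(warranty) = (3/4)·(7/10) + (1/4)·(2/5) = 5/8
P(high | warranty) = ((1/4)·(2/5)) / (5/8) = (1/10) / (5/8) = 4/25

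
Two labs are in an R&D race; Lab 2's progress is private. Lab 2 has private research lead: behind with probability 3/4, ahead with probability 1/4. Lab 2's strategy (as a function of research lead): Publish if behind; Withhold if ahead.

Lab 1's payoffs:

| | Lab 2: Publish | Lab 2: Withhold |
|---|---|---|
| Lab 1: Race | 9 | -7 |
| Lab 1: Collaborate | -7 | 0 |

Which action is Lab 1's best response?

Compute Lab 1's expected payoff for each action, taking the expectation over Lab 2's type.
E[Race] = 3/4·(9) + 1/4·(-7) = 5
E[Collaborate] = 3/4·(-7) + 1/4·(0) = -21/4
Best response: Race (5 is the largest).

Race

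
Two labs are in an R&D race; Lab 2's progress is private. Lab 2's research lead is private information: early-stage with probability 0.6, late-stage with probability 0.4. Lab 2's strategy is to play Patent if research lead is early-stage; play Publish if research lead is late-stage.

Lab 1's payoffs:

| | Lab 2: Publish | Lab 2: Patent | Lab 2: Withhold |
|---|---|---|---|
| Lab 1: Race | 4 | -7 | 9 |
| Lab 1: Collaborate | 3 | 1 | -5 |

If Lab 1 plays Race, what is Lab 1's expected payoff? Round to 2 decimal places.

Take the expectation over Lab 2's research lead, weighting each type's action by its prior probability.
E[Race] = 0.6·(-7) + 0.4·4 = (-4.2) + 1.6 = -2.6

-2.60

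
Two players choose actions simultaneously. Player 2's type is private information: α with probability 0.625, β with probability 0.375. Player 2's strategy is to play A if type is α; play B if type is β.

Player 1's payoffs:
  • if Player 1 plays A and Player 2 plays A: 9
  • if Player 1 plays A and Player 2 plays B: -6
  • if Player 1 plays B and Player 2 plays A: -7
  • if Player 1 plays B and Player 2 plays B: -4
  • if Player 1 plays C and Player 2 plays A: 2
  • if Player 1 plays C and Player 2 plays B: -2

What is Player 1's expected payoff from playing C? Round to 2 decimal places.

0.50

E[C] = 0.625·2 + 0.375·(-2) = 1.25 + (-0.75) = 0.5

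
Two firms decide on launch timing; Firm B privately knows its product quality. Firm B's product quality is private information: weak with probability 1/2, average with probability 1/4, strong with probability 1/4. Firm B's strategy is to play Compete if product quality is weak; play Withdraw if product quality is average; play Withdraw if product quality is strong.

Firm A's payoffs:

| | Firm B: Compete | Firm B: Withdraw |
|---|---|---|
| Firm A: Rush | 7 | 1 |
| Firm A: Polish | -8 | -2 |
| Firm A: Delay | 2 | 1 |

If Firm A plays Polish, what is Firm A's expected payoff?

E[Polish] = 1/2·(-8) + 1/4·(-2) + 1/4·(-2) = (-4) + (-1/2) + (-1/2) = -5

-5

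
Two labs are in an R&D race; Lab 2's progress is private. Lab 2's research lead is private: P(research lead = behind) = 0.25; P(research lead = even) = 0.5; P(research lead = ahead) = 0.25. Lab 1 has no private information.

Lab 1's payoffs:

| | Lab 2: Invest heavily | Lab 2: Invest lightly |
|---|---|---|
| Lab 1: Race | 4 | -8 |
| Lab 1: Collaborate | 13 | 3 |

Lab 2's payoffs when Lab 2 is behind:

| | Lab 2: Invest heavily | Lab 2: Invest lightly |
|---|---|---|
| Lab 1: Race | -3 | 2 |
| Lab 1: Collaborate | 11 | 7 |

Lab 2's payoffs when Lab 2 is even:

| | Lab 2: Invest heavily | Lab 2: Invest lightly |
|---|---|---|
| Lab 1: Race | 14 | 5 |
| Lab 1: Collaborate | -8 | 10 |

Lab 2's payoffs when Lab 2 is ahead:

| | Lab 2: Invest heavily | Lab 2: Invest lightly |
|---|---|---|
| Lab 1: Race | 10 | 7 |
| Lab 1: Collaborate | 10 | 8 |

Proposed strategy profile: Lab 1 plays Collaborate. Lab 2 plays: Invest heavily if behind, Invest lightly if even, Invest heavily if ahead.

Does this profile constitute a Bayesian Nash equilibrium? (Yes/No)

Yes

A profile is a BNE iff every type of every player is best-responding given beliefs about the other side.
Lab 1 plays Collaborate: E[Collaborate] = 0.25·(13) + 0.5·(3) + 0.25·(13) = 8; E[Race] = -2. Best-responding. ✓
Lab 2 (research lead behind), facing Collaborate: Invest heavily gives 11, Invest lightly gives 7. Proposed Invest heavily is best. ✓
Lab 2 (research lead even), facing Collaborate: Invest heavily gives -8, Invest lightly gives 10. Proposed Invest lightly is best. ✓
Lab 2 (research lead ahead), facing Collaborate: Invest heavily gives 10, Invest lightly gives 8. Proposed Invest heavily is best. ✓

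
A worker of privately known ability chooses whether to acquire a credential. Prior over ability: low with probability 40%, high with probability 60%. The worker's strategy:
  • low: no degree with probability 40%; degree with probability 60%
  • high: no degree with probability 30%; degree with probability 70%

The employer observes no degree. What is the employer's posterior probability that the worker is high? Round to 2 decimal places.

Apply Bayes' rule using the sender's strategy as the likelihood.
P(no degree) = 0.4·0.4 + 0.6·0.3 = 0.34
P(high | no degree) = (0.6·0.3) / 0.34 = 0.18 / 0.34 = 0.529412

0.53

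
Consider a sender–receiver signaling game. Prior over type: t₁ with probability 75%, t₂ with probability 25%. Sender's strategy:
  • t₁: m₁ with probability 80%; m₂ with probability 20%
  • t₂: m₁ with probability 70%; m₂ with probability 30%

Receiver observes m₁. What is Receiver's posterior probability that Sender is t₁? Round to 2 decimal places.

0.77

P(m₁) = 0.75·0.8 + 0.25·0.7 = 0.775
P(t₁ | m₁) = (0.75·0.8) / 0.775 = 0.6 / 0.775 = 0.774194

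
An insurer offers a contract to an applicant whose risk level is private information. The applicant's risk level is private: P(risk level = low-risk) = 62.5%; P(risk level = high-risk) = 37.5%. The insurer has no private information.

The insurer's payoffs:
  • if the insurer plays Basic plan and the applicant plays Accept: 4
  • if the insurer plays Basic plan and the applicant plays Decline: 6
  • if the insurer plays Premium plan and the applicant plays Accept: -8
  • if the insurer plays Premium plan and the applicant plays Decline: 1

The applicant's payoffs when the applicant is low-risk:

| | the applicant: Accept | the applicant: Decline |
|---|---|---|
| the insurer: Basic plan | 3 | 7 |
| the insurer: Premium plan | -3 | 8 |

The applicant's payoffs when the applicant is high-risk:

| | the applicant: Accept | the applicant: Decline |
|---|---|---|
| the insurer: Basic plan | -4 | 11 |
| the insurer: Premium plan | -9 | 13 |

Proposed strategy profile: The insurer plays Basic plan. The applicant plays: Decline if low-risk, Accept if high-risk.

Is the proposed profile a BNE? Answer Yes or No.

The insurer plays Basic plan: E[Basic plan] = 0.625·(6) + 0.375·(4) = 5.25; E[Premium plan] = -2.375. Best-responding. ✓
The applicant (risk level low-risk), facing Basic plan: Accept gives 3, Decline gives 7. Proposed Decline is best. ✓
The applicant (risk level high-risk), facing Basic plan: Accept gives -4, Decline gives 11. Proposed Accept is not best — profitable deviation exists. ✗

No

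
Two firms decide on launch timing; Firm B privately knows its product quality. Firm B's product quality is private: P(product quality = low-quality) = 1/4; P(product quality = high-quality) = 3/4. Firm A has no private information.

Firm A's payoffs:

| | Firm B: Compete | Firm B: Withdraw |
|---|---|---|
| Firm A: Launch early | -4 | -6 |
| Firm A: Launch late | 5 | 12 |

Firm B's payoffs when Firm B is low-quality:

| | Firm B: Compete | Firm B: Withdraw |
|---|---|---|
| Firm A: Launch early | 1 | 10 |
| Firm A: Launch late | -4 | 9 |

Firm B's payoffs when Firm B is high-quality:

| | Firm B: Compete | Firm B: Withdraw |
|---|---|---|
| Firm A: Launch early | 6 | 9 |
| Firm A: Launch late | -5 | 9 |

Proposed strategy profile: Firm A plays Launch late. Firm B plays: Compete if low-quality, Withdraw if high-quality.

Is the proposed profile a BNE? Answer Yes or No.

Firm A plays Launch late: E[Launch late] = 1/4·(5) + 3/4·(12) = 41/4; E[Launch early] = -11/2. Best-responding. ✓
Firm B (product quality low-quality), facing Launch late: Compete gives -4, Withdraw gives 9. Proposed Compete is not best — profitable deviation exists. ✗
Firm B (product quality high-quality), facing Launch late: Compete gives -5, Withdraw gives 9. Proposed Withdraw is best. ✓

No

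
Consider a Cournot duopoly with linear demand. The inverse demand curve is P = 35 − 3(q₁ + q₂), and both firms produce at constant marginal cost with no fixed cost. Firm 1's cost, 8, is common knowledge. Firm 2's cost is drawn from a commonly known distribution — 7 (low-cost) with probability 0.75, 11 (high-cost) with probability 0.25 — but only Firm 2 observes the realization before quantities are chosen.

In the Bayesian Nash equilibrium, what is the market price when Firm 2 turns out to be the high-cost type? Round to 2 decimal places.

18.50

Type-c best response for Firm 2: q₂(c) = (35 − c)/6 − q₁/2.
Firm 1 maximizes expected profit; its first-order condition is 35 − 6q₁ − 3E[q₂] − 8 = 0.
Substituting E[q₂] and solving: E[c₂] = 8, so q₁ = (35 − 2·8 + 8)/9 = 3.
q₂(high-cost) = 2.5, so P = 35 − 3·(3 + 2.5) = 18.5.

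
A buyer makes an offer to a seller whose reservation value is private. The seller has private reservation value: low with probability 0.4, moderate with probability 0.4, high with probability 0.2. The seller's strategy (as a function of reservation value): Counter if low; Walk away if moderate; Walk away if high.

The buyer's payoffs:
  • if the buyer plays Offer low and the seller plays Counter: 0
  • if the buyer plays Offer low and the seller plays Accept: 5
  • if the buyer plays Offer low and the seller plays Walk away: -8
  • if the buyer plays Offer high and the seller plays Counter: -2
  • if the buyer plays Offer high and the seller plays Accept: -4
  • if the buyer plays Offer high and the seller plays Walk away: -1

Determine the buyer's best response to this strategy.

Offer high

Compute the buyer's expected payoff for each action, taking the expectation over the seller's type.
E[Offer low] = 0.4·(0) + 0.4·(-8) + 0.2·(-8) = -4.8
E[Offer high] = 0.4·(-2) + 0.4·(-1) + 0.2·(-1) = -1.4
Best response: Offer high (-1.4 is the largest).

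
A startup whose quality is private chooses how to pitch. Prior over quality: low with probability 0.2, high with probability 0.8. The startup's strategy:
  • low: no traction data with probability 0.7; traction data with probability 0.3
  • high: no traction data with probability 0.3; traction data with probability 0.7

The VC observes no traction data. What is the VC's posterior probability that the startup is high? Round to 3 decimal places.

0.632

P(no traction data) = 0.2·0.7 + 0.8·0.3 = 0.38
P(high | no traction data) = (0.8·0.3) / 0.38 = 0.24 / 0.38 = 0.631579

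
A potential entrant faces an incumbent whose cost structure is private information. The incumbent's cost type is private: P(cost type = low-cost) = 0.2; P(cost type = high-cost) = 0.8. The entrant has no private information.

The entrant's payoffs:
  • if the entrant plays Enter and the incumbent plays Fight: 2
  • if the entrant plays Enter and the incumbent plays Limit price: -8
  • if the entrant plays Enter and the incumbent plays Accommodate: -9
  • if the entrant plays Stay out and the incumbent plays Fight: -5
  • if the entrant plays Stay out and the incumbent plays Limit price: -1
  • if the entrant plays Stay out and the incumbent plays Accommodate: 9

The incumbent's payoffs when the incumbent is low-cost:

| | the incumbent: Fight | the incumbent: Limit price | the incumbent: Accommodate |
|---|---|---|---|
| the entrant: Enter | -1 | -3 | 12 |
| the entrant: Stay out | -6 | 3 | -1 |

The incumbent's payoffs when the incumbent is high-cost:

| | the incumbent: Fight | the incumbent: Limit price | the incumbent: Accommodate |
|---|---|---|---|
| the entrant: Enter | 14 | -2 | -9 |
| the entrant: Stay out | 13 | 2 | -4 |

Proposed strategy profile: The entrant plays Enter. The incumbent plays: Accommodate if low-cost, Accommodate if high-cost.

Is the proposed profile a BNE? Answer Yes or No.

No

A profile is a BNE iff every type of every player is best-responding given beliefs about the other side.
The entrant plays Enter: E[Enter] = 0.2·(-9) + 0.8·(-9) = -9; E[Stay out] = 9. Not best-responding. ✗
The incumbent (cost type low-cost), facing Enter: Fight gives -1, Limit price gives -3, Accommodate gives 12. Proposed Accommodate is best. ✓
The incumbent (cost type high-cost), facing Enter: Fight gives 14, Limit price gives -2, Accommodate gives -9. Proposed Accommodate is not best — profitable deviation exists. ✗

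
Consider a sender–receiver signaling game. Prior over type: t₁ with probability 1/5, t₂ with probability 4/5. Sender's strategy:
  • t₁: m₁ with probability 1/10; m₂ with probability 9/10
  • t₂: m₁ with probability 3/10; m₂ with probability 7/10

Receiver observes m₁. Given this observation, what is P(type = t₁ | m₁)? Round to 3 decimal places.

0.077

Apply Bayes' rule using the sender's strategy as the likelihood.
P(m₁) = (1/5)·(1/10) + (4/5)·(3/10) = 13/50
P(t₁ | m₁) = ((1/5)·(1/10)) / (13/50) = (1/50) / (13/50) = 1/13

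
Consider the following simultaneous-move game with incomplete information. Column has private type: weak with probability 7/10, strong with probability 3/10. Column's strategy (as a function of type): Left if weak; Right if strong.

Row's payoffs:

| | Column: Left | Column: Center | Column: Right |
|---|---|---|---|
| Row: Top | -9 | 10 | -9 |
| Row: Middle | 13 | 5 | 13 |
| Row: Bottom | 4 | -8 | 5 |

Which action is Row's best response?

Compute Row's expected payoff for each action, taking the expectation over Column's type.
E[Top] = 7/10·(-9) + 3/10·(-9) = -9
E[Middle] = 7/10·(13) + 3/10·(13) = 13
E[Bottom] = 7/10·(4) + 3/10·(5) = 43/10
Best response: Middle (13 is the largest).

Middle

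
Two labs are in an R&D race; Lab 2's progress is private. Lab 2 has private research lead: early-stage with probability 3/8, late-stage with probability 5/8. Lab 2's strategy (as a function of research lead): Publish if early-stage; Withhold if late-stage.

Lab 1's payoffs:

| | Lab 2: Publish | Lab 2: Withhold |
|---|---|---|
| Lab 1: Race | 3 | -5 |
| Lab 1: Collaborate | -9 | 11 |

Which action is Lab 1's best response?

Compute Lab 1's expected payoff for each action, taking the expectation over Lab 2's type.
E[Race] = 3/8·(3) + 5/8·(-5) = -2
E[Collaborate] = 3/8·(-9) + 5/8·(11) = 7/2
Best response: Collaborate (7/2 is the largest).

Collaborate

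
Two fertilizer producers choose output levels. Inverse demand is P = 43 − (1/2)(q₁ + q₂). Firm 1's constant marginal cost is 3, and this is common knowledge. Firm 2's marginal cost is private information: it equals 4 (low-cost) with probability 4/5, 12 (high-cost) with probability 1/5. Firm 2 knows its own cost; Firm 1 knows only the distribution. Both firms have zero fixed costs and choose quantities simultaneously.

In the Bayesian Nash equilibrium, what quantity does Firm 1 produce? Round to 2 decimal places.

Firm 2 with cost c maximizes (43 − (1/2)(q₁+q₂) − c)·q₂, giving q₂(c) = (43 − c − (1/2)q₁).
E[c₂] = 4/5·4 + 1/5·12 = 5.6
Firm 1's FOC against E[q₂] yields q₁ = (43 − 2·3 + E[c₂])/(3/2) = (43 − 6 + 5.6)/(3/2) = 28.4.

28.40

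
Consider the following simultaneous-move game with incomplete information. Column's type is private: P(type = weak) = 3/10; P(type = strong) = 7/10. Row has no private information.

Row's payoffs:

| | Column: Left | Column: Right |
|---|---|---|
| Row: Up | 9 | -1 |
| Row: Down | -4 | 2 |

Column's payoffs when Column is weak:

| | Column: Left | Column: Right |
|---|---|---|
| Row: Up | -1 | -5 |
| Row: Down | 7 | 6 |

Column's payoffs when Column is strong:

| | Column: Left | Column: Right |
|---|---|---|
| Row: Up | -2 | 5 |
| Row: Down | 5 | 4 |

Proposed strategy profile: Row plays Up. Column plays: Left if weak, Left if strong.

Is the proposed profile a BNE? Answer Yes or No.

No

A profile is a BNE iff every type of every player is best-responding given beliefs about the other side.
Row plays Up: E[Up] = 3/10·(9) + 7/10·(9) = 9; E[Down] = -4. Best-responding. ✓
Column (type weak), facing Up: Left gives -1, Right gives -5. Proposed Left is best. ✓
Column (type strong), facing Up: Left gives -2, Right gives 5. Proposed Left is not best — profitable deviation exists. ✗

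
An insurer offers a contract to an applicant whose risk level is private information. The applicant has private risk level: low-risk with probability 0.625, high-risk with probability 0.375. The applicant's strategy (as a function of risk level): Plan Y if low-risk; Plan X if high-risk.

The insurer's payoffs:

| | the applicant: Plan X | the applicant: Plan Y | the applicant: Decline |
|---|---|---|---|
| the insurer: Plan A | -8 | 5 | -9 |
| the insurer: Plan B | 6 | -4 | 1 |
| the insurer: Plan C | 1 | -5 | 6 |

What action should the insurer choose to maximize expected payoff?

E[Plan A] = 0.625·(5) + 0.375·(-8) = 0.125
E[Plan B] = 0.625·(-4) + 0.375·(6) = -0.25
E[Plan C] = 0.625·(-5) + 0.375·(1) = -2.75
Best response: Plan A (0.125 is the largest).

Plan A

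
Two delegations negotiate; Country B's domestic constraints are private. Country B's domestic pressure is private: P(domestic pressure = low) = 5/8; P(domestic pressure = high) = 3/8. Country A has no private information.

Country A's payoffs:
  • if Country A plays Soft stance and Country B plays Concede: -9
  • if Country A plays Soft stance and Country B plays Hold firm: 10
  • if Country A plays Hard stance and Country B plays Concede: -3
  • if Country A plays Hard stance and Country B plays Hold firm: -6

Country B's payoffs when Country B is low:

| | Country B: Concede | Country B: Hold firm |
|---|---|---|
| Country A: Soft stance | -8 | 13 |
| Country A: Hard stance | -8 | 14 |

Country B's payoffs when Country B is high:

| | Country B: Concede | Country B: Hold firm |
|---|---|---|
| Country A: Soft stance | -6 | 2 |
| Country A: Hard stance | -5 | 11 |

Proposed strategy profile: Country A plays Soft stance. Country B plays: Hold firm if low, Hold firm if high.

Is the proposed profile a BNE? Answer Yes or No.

Yes

Country A plays Soft stance: E[Soft stance] = 5/8·(10) + 3/8·(10) = 10; E[Hard stance] = -6. Best-responding. ✓
Country B (domestic pressure low), facing Soft stance: Concede gives -8, Hold firm gives 13. Proposed Hold firm is best. ✓
Country B (domestic pressure high), facing Soft stance: Concede gives -6, Hold firm gives 2. Proposed Hold firm is best. ✓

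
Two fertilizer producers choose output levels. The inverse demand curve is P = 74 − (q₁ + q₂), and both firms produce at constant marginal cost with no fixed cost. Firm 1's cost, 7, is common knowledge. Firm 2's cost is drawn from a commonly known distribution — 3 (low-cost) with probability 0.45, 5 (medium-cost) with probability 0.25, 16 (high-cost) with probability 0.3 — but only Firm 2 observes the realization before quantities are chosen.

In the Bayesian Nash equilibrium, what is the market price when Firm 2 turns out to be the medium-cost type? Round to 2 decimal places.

28.27

Firm 2 with cost c maximizes (74 − (q₁+q₂) − c)·q₂, giving q₂(c) = (74 − c − q₁)/2.
E[c₂] = 0.45·3 + 0.25·5 + 0.3·16 = 7.4
Firm 1's FOC against E[q₂] yields q₁ = (74 − 2·7 + E[c₂])/3 = (74 − 14 + 7.4)/3 = 22.4667.
q₂(medium-cost) = 23.2667, so P = 74 − (22.4667 + 23.2667) = 28.2667.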